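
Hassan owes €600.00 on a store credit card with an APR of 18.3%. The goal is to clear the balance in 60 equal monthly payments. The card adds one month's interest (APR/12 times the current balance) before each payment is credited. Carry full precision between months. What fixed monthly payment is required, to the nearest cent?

€15.33

Monthly rate r = 18.3%/12 = 1.525% = 0.01525.
Level-payment amortization: P = B₀·r / (1 − (1+r)^(−n)) = 600.00·0.01525 / (1 − 1.01525^(−60)).
Denominator 1 − (1+r)^(−60) = 0.596707533.
P = 9.15 / 0.596707533 ≈ 15.33.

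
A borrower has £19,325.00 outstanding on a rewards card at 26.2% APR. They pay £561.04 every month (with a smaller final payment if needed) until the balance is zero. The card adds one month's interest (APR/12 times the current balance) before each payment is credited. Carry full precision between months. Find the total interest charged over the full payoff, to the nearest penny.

£16,900.57

Monthly rate r = 26.2%/12 = 2.18333% = 0.0218333.
Payoff takes n = ⌈−ln(1 − rB₀/P)/ln(1+r)⌉ = ⌈64.566⌉ = 65 payments; the last is £319.01.
Total paid = 64·£561.04 + £319.01 = £36,225.57.
Total interest = total paid − principal = £36,225.57 − £19,325.00 = £16,900.57.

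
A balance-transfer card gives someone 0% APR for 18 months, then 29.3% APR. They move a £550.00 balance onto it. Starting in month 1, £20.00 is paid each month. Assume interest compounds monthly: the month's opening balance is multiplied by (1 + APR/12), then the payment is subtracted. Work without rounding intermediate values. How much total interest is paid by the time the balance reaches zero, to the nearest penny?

£28.82

Promo months 1–18 at r₀ = 0%/12 = 0; months 19+ at r₁ = 29.3%/12 = 0.0244167.
After month 18 (no interest yet): B = £550.00 − 18·£20.00 = £190.00.
Then at r₁ with £20.00/mo: n₂ = −ln(1 − r₁·B/P)/ln(1+r₁) ≈ 10.94 → 11 more payments.
Total paid = 28·£20.00 + £18.82 = £578.82; interest = £578.82 − £550.00 = £28.82.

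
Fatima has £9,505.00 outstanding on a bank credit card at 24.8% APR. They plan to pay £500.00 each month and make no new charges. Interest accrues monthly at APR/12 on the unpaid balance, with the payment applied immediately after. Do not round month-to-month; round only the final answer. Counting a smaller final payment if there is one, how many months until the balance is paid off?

25 months

Monthly rate r = 24.8%/12 = 2.06667% = 0.0206667.
Recurrence: B ← B·(1+r) − £500.00.
Month 1: interest £196.44; balance after payment £9,201.44.
Month 2: interest £190.16; balance after payment £8,891.60.
Closed form: n = −ln(1 − rB₀/P)/ln(1+r) = −ln(0.60713)/ln(1.02067) ≈ 24.395, so the balance reaches zero during payment 25.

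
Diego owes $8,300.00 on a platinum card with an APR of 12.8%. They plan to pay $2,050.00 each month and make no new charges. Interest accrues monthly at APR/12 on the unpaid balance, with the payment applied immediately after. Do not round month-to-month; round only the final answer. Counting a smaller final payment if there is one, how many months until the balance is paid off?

5 months

Monthly rate r = 12.8%/12 = 1.06667% = 0.0106667.
Recurrence: B ← B·(1+r) − $2,050.00.
Month 1: interest $88.53; balance after payment $6,338.53.
Month 2: interest $67.61; balance after payment $4,356.14.
Month 3: interest $46.47; balance after payment $2,352.61.
Month 4: interest $25.09; balance after payment $327.70.
Month 5: interest $3.50; balance after payment $0.00.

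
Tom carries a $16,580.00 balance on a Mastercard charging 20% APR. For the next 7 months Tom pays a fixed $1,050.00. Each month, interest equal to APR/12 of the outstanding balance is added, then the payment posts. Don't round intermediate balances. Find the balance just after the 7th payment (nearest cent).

$10,885.90

Monthly rate r = 20%/12 = 1.66667% = 0.0166667.
Each month: B ← B·(1+r) − $1,050.00.
Month 1: interest $276.33; balance after payment $15,806.33.
Month 2: interest $263.44; balance after payment $15,019.77.
Month 3: interest $250.33; balance after payment $14,220.10.
Month 4: interest $237.00; balance after payment $13,407.10.
Month 5: interest $223.45; balance after payment $12,580.56.
Month 6: interest $209.68; balance after payment $11,740.23.
Month 7: interest $195.67; balance after payment $10,885.90.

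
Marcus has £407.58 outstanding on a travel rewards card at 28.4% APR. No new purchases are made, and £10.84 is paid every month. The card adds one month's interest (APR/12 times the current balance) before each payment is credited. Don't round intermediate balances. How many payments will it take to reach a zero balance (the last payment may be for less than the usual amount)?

95 months

Monthly rate r = 28.4%/12 = 2.36667% = 0.0236667.
Recurrence: B ← B·(1+r) − £10.84.
Month 1: interest £9.65; balance after payment £406.39.
Month 2: interest £9.62; balance after payment £405.16.
Closed form: n = −ln(1 − rB₀/P)/ln(1+r) = −ln(0.11014)/ln(1.02367) ≈ 94.309, so the balance reaches zero during payment 95.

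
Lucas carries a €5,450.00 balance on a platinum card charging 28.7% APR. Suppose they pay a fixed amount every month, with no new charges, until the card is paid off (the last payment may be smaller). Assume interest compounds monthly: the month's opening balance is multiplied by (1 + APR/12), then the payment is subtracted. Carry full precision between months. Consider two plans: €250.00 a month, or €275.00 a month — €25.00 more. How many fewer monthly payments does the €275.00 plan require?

Monthly rate r = 28.7%/12 = 2.39167% = 0.0239167.
At €250.00/mo: n = ⌈−ln(1 − rB₀/P)/ln(1+r)⌉ = 32 payments (last €44.49); total interest = total paid − €5,450.00 = €2,344.49.
At €275.00/mo: 28 payments (last €50.24); total interest €2,025.24.
Payments saved = 32 − 28 = 4.

4 fewer payments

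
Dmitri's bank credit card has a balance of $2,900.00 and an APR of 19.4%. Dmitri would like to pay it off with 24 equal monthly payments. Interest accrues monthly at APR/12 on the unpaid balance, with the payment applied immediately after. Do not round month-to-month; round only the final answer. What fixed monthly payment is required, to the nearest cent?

$146.75

Monthly rate r = 19.4%/12 = 1.61667% = 0.0161667.
Level-payment amortization: P = B₀·r / (1 − (1+r)^(−n)) = 2900.00·0.0161667 / (1 − 1.01617^(−24)).
Denominator 1 − (1+r)^(−24) = 0.319479318.
P = 46.8833 / 0.319479318 ≈ 146.75.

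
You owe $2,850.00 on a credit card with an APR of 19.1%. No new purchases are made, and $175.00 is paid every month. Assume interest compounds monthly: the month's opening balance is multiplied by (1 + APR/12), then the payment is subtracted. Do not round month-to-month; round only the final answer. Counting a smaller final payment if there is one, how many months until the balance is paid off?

20 months

Monthly rate r = 19.1%/12 = 1.59167% = 0.0159167.
Recurrence: B ← B·(1+r) − $175.00.
Month 1: interest $45.36; balance after payment $2,720.36.
Month 2: interest $43.30; balance after payment $2,588.66.
Closed form: n = −ln(1 − rB₀/P)/ln(1+r) = −ln(0.74079)/ln(1.01592) ≈ 19.001, so the balance reaches zero during payment 20.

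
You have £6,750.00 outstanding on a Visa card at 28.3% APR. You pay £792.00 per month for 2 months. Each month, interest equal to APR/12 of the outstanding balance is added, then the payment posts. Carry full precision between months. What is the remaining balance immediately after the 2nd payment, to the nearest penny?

£5,469.45

Monthly rate r = 28.3%/12 = 2.35833% = 0.0235833.
Each month: B ← B·(1+r) − £792.00.
Month 1: interest £159.19; balance after payment £6,117.19.
Month 2: interest £144.26; balance after payment £5,469.45.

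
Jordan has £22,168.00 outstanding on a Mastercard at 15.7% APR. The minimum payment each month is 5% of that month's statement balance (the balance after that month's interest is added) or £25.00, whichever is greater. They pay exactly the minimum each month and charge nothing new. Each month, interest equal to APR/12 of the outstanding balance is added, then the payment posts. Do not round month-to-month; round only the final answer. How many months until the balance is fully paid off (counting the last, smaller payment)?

123 months

Monthly rate r = 15.7%/12 = 1.30833% = 0.0130833.
While 5% of the post-interest balance exceeds £25.00, each month B ← (B·(1+r))·(1 − 0.05), i.e. B shrinks by the factor (1+r)·0.95 = 0.96243.
This holds for months 1–100. Entering month 101 the balance is £481.51; 5% of the post-interest balance is now below £25.00, so the flat £25.00 minimum applies from here.
From month 101 a fixed £25.00 at rate r clears £481.51 in 23 more payments. Total: 100 + 23 = 123 months.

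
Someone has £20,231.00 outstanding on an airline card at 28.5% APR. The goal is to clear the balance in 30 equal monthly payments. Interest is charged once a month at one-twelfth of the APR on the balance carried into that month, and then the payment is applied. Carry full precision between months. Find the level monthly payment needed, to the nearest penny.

Monthly rate r = 28.5%/12 = 2.375% = 0.02375.
Level-payment amortization: P = B₀·r / (1 − (1+r)^(−n)) = 20231.00·0.02375 / (1 − 1.02375^(−30)).
Denominator 1 − (1+r)^(−30) = 0.505481484.
P = 480.486 / 0.505481484 ≈ 950.55.

£950.55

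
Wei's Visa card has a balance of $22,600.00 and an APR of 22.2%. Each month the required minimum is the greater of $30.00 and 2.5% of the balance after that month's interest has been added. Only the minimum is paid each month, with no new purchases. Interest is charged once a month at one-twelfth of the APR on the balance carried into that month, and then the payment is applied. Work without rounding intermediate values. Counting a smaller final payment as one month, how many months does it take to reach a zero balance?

Monthly rate r = 22.2%/12 = 1.85% = 0.0185.
While 2.5% of the post-interest balance exceeds $30.00, each month B ← (B·(1+r))·(1 − 0.025), i.e. B shrinks by the factor (1+r)·0.975 = 0.99304.
This holds for months 1–423. Entering month 424 the balance is $1,176.46; 2.5% of the post-interest balance is now below $30.00, so the flat $30.00 minimum applies from here.
From month 424 a fixed $30.00 at rate r clears $1,176.46 in 71 more payments. Total: 423 + 71 = 494 months.

494 months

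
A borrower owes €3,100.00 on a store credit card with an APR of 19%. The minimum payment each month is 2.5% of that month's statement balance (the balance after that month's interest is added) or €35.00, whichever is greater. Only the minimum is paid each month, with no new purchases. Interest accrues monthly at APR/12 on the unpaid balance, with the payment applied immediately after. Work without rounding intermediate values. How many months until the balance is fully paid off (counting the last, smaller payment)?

Monthly rate r = 19%/12 = 1.58333% = 0.0158333.
While 2.5% of the post-interest balance exceeds €35.00, each month B ← (B·(1+r))·(1 − 0.025), i.e. B shrinks by the factor (1+r)·0.975 = 0.99044.
This holds for months 1–85. Entering month 86 the balance is €1,369.82; 2.5% of the post-interest balance is now below €35.00, so the flat €35.00 minimum applies from here.
From month 86 a fixed €35.00 at rate r clears €1,369.82 in 62 more payments. Total: 85 + 62 = 147 months.

147 months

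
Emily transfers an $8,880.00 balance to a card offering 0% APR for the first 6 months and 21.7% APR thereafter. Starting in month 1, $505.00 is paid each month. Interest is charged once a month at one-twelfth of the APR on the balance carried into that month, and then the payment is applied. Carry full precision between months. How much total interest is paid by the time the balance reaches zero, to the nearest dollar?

$774

Promo months 1–6 at r₀ = 0%/12 = 0; months 7+ at r₁ = 21.7%/12 = 0.0180833.
After month 6 (no interest yet): B = $8,880.00 − 6·$505.00 = $5,850.00.
Then at r₁ with $505.00/mo: n₂ = −ln(1 − r₁·B/P)/ln(1+r₁) ≈ 13.12 → 14 more payments.
Total paid = 19·$505.00 + $59.12 = $9,654.12; interest = $9,654.12 − $8,880.00 = $774.12.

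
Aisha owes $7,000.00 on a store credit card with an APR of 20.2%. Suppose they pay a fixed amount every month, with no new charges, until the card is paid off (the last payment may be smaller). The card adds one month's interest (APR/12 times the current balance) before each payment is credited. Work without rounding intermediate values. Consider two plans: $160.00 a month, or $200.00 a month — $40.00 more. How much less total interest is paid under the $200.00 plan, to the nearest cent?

Monthly rate r = 20.2%/12 = 1.68333% = 0.0168333.
At $160.00/mo: n = ⌈−ln(1 − rB₀/P)/ln(1+r)⌉ = 80 payments (last $141.79); total interest = total paid − $7,000.00 = $5,781.79.
At $200.00/mo: 54 payments (last $58.17); total interest $3,658.17.
Interest saved = $5,781.79 − $3,658.17 = $2,123.62.

$2,123.62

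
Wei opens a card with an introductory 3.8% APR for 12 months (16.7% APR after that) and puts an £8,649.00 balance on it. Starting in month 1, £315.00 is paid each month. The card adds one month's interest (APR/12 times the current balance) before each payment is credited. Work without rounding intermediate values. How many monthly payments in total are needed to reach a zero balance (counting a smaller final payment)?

Promo months 1–12 at r₀ = 3.8%/12 = 0.00316667; months 13+ at r₁ = 16.7%/12 = 0.0139167.
After month 12: iterate B ← B·(1+r₀) − £315.00 for 12 months → £5,136.91.
Then at r₁ with £315.00/mo: n₂ = −ln(1 − r₁·B/P)/ln(1+r₁) ≈ 18.62 → 19 more payments.

31 payments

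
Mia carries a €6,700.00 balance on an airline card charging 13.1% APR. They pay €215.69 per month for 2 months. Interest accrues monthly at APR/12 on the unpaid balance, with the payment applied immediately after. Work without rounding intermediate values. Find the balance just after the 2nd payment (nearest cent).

€6,413.35

Monthly rate r = 13.1%/12 = 1.09167% = 0.0109167.
Each month: B ← B·(1+r) − €215.69.
Month 1: interest €73.14; balance after payment €6,557.45.
Month 2: interest €71.59; balance after payment €6,413.35.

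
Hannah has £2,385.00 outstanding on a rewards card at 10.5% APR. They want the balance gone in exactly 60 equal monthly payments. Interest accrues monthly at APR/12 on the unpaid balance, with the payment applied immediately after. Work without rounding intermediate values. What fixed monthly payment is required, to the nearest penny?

Monthly rate r = 10.5%/12 = 0.875% = 0.00875.
Level-payment amortization: P = B₀·r / (1 − (1+r)^(−n)) = 2385.00·0.00875 / (1 − 1.00875^(−60)).
Denominator 1 − (1+r)^(−60) = 0.407092238.
P = 20.8688 / 0.407092238 ≈ 51.26.

£51.26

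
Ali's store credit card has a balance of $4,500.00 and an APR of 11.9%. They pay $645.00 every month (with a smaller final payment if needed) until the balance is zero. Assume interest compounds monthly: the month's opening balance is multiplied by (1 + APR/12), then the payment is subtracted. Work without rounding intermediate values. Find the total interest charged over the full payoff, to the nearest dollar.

Monthly rate r = 11.9%/12 = 0.991667% = 0.00991667.
Payoff takes n = ⌈−ln(1 − rB₀/P)/ln(1+r)⌉ = ⌈7.266⌉ = 8 payments; the last is $171.95.
Total paid = 7·$645.00 + $171.95 = $4,686.95.
Total interest = total paid − principal = $4,686.95 − $4,500.00 = $186.95.

$187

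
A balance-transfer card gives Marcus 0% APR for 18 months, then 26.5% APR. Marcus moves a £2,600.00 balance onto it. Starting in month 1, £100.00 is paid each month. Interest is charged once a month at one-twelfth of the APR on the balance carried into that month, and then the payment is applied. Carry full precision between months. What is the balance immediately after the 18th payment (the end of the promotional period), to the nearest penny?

£800.00

Promo months 1–18 at r₀ = 0%/12 = 0; months 19+ at r₁ = 26.5%/12 = 0.0220833.
After month 18 (no interest yet): B = £2,600.00 − 18·£100.00 = £800.00.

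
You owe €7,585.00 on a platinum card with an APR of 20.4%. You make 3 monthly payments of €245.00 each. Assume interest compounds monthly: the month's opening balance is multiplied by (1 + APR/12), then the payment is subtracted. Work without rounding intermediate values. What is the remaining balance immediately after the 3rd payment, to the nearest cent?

Monthly rate r = 20.4%/12 = 1.7% = 0.017.
Each month: B ← B·(1+r) − €245.00.
Month 1: interest €128.94; balance after payment €7,468.94.
Month 2: interest €126.97; balance after payment €7,350.92.
Month 3: interest €124.97; balance after payment €7,230.88.

€7,230.88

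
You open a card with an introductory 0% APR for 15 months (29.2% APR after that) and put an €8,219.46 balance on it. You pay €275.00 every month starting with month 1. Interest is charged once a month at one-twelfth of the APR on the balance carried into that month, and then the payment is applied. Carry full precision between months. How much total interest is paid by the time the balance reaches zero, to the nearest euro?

€1,052

Promo months 1–15 at r₀ = 0%/12 = 0; months 16+ at r₁ = 29.2%/12 = 0.0243333.
After month 15 (no interest yet): B = €8,219.46 − 15·€275.00 = €4,094.46.
Then at r₁ with €275.00/mo: n₂ = −ln(1 − r₁·B/P)/ln(1+r₁) ≈ 18.71 → 19 more payments.
Total paid = 33·€275.00 + €196.59 = €9,271.59; interest = €9,271.59 − €8,219.46 = €1,052.13.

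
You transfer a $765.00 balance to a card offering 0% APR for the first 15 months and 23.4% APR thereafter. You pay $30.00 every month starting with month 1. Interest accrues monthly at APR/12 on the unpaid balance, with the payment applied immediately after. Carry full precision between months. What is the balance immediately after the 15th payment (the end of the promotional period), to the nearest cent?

$315.00

Promo months 1–15 at r₀ = 0%/12 = 0; months 16+ at r₁ = 23.4%/12 = 0.0195.
After month 15 (no interest yet): B = $765.00 − 15·$30.00 = $315.00.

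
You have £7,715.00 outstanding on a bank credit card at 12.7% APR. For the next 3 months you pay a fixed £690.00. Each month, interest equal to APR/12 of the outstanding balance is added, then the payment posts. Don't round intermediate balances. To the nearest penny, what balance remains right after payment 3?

Monthly rate r = 12.7%/12 = 1.05833% = 0.0105833.
Each month: B ← B·(1+r) − £690.00.
Month 1: interest £81.65; balance after payment £7,106.65.
Month 2: interest £75.21; balance after payment £6,491.86.
Month 3: interest £68.71; balance after payment £5,870.57.

£5,870.57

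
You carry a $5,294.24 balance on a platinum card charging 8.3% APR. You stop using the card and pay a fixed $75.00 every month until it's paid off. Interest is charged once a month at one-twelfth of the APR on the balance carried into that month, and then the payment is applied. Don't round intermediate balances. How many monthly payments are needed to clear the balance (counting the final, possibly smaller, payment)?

Monthly rate r = 8.3%/12 = 0.691667% = 0.00691667.
Recurrence: B ← B·(1+r) − $75.00.
Month 1: interest $36.62; balance after payment $5,255.86.
Month 2: interest $36.35; balance after payment $5,217.21.
Closed form: n = −ln(1 − rB₀/P)/ln(1+r) = −ln(0.51175)/ln(1.00692) ≈ 97.189, so the balance reaches zero during payment 98.

98 months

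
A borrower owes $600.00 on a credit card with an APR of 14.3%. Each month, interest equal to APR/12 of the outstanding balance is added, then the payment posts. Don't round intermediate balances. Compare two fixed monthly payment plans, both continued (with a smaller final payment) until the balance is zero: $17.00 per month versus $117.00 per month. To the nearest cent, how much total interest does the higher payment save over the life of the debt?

$160.23

Monthly rate r = 14.3%/12 = 1.19167% = 0.0119167.
At $17.00/mo: n = ⌈−ln(1 − rB₀/P)/ln(1+r)⌉ = 47 payments (last $1.18); total interest = total paid − $600.00 = $183.18.
At $117.00/mo: 6 payments (last $37.95); total interest $22.95.
Interest saved = $183.18 − $22.95 = $160.23.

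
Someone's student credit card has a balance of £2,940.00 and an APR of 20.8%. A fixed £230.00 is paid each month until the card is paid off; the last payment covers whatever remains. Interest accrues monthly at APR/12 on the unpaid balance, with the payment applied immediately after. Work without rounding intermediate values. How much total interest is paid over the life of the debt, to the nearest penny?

£412.75

Monthly rate r = 20.8%/12 = 1.73333% = 0.0173333.
Payoff takes n = ⌈−ln(1 − rB₀/P)/ln(1+r)⌉ = ⌈14.575⌉ = 15 payments; the last is £132.75.
Total paid = 14·£230.00 + £132.75 = £3,352.75.
Total interest = total paid − principal = £3,352.75 − £2,940.00 = £412.75.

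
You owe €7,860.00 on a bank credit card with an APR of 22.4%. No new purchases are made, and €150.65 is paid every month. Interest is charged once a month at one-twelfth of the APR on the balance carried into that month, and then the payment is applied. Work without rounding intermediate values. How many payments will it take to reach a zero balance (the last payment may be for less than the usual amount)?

Monthly rate r = 22.4%/12 = 1.86667% = 0.0186667.
Recurrence: B ← B·(1+r) − €150.65.
Month 1: interest €146.72; balance after payment €7,856.07.
Month 2: interest €146.65; balance after payment €7,852.07.
Closed form: n = −ln(1 − rB₀/P)/ln(1+r) = −ln(0.026087)/ln(1.01867) ≈ 197.156, so the balance reaches zero during payment 198.

198 payments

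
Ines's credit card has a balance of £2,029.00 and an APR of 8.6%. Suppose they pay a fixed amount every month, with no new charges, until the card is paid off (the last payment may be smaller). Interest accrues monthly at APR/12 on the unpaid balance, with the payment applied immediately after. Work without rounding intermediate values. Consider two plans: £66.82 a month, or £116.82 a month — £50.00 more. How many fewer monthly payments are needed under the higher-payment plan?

Monthly rate r = 8.6%/12 = 0.716667% = 0.00716667.
At £66.82/mo: n = ⌈−ln(1 − rB₀/P)/ln(1+r)⌉ = 35 payments (last £24.51); total interest = total paid − £2,029.00 = £267.39.
At £116.82/mo: 19 payments (last £71.94); total interest £145.70.
Payments saved = 35 − 19 = 16.

16 fewer payments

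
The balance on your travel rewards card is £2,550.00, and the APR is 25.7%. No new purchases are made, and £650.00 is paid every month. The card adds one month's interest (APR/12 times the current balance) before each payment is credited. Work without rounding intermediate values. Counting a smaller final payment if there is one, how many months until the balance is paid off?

5 months

Monthly rate r = 25.7%/12 = 2.14167% = 0.0214167.
Recurrence: B ← B·(1+r) − £650.00.
Month 1: interest £54.61; balance after payment £1,954.61.
Month 2: interest £41.86; balance after payment £1,346.47.
Month 3: interest £28.84; balance after payment £725.31.
Month 4: interest £15.53; balance after payment £90.84.
Month 5: interest £1.95; balance after payment £0.00.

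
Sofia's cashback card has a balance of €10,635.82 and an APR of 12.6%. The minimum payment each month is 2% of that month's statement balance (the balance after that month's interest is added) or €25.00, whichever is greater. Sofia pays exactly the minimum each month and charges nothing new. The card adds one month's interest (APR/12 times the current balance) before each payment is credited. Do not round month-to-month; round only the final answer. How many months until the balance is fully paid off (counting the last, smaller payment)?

291 months

Monthly rate r = 12.6%/12 = 1.05% = 0.0105.
While 2% of the post-interest balance exceeds €25.00, each month B ← (B·(1+r))·(1 − 0.02), i.e. B shrinks by the factor (1+r)·0.98 = 0.99029.
This holds for months 1–221. Entering month 222 the balance is €1,231.01; 2% of the post-interest balance is now below €25.00, so the flat €25.00 minimum applies from here.
From month 222 a fixed €25.00 at rate r clears €1,231.01 in 70 more payments. Total: 221 + 70 = 291 months.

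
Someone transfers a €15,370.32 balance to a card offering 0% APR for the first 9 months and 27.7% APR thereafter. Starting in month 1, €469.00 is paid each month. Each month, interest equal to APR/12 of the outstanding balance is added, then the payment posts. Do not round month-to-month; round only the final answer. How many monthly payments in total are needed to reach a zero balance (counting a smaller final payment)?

44 payments

Promo months 1–9 at r₀ = 0%/12 = 0; months 10+ at r₁ = 27.7%/12 = 0.0230833.
After month 9 (no interest yet): B = €15,370.32 − 9·€469.00 = €11,149.32.
Then at r₁ with €469.00/mo: n₂ = −ln(1 − r₁·B/P)/ln(1+r₁) ≈ 34.87 → 35 more payments.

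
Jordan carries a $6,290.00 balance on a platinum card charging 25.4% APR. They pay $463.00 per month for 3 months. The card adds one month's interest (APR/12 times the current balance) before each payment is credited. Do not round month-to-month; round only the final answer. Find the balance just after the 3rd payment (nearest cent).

Monthly rate r = 25.4%/12 = 2.11667% = 0.0211667.
Each month: B ← B·(1+r) − $463.00.
Month 1: interest $133.14; balance after payment $5,960.14.
Month 2: interest $126.16; balance after payment $5,623.29.
Month 3: interest $119.03; balance after payment $5,279.32.

$5,279.32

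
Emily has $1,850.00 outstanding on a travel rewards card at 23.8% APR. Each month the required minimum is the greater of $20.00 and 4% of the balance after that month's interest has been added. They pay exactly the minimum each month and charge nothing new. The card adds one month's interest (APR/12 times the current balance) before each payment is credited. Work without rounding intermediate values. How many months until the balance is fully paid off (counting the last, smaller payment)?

97 months

Monthly rate r = 23.8%/12 = 1.98333% = 0.0198333.
While 4% of the post-interest balance exceeds $20.00, each month B ← (B·(1+r))·(1 − 0.04), i.e. B shrinks by the factor (1+r)·0.96 = 0.97904.
This holds for months 1–63. Entering month 64 the balance is $487.08; 4% of the post-interest balance is now below $20.00, so the flat $20.00 minimum applies from here.
From month 64 a fixed $20.00 at rate r clears $487.08 in 34 more payments. Total: 63 + 34 = 97 months.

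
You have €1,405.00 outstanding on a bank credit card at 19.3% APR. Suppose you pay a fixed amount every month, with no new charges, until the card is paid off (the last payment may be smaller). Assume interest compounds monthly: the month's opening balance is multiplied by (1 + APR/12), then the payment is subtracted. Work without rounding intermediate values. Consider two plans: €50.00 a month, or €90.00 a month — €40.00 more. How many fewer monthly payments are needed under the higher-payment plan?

Monthly rate r = 19.3%/12 = 1.60833% = 0.0160833.
At €50.00/mo: n = ⌈−ln(1 − rB₀/P)/ln(1+r)⌉ = 38 payments (last €34.63); total interest = total paid − €1,405.00 = €479.63.
At €90.00/mo: 19 payments (last €10.93); total interest €225.93.
Payments saved = 38 − 19 = 19.

19 fewer payments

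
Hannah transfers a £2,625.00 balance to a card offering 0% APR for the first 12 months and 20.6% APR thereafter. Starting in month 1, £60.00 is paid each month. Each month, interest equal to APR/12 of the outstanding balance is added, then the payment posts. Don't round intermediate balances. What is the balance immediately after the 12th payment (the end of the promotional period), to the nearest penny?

Promo months 1–12 at r₀ = 0%/12 = 0; months 13+ at r₁ = 20.6%/12 = 0.0171667.
After month 12 (no interest yet): B = £2,625.00 − 12·£60.00 = £1,905.00.

£1,905.00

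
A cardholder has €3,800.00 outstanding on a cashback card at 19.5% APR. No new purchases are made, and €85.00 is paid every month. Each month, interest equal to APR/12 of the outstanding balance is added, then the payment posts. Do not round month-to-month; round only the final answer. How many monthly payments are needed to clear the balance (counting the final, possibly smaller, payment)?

Monthly rate r = 19.5%/12 = 1.625% = 0.01625.
Recurrence: B ← B·(1+r) − €85.00.
Month 1: interest €61.75; balance after payment €3,776.75.
Month 2: interest €61.37; balance after payment €3,753.12.
Closed form: n = −ln(1 − rB₀/P)/ln(1+r) = −ln(0.27353)/ln(1.01625) ≈ 80.422, so the balance reaches zero during payment 81.

81 months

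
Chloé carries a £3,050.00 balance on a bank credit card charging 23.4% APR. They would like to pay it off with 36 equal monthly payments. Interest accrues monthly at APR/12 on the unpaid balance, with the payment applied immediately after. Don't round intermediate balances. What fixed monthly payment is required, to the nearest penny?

£118.70

Monthly rate r = 23.4%/12 = 1.95% = 0.0195.
Level-payment amortization: P = B₀·r / (1 − (1+r)^(−n)) = 3050.00·0.0195 / (1 − 1.0195^(−36)).
Denominator 1 − (1+r)^(−36) = 0.501046911.
P = 59.475 / 0.501046911 ≈ 118.70.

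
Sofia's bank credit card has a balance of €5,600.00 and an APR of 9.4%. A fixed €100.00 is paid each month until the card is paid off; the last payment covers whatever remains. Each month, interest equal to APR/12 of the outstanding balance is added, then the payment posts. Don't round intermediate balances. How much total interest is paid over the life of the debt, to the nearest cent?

€1,800.42

Monthly rate r = 9.4%/12 = 0.783333% = 0.00783333.
Payoff takes n = ⌈−ln(1 − rB₀/P)/ln(1+r)⌉ = ⌈74.004⌉ = 75 payments; the last is €0.42.
Total paid = 74·€100.00 + €0.42 = €7,400.42.
Total interest = total paid − principal = €7,400.42 − €5,600.00 = €1,800.42.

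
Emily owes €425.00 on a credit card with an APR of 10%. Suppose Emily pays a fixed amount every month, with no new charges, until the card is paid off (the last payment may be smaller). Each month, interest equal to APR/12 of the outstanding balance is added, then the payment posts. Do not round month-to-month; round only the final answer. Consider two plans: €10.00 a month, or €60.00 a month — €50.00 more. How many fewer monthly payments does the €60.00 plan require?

45 fewer payments

Monthly rate r = 10%/12 = 0.833333% = 0.00833333.
At €10.00/mo: n = ⌈−ln(1 − rB₀/P)/ln(1+r)⌉ = 53 payments (last €6.85); total interest = total paid − €425.00 = €101.85.
At €60.00/mo: 8 payments (last €19.94); total interest €14.94.
Payments saved = 53 − 8 = 45.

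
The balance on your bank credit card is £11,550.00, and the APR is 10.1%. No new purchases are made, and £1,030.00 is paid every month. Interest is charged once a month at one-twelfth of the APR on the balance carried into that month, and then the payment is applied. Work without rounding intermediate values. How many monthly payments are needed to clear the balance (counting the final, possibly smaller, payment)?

12 months

Monthly rate r = 10.1%/12 = 0.841667% = 0.00841667.
Recurrence: B ← B·(1+r) − £1,030.00.
Month 1: interest £97.21; balance after payment £10,617.21.
Month 2: interest £89.36; balance after payment £9,676.57.
Closed form: n = −ln(1 − rB₀/P)/ln(1+r) = −ln(0.90562)/ln(1.00842) ≈ 11.828, so the balance reaches zero during payment 12.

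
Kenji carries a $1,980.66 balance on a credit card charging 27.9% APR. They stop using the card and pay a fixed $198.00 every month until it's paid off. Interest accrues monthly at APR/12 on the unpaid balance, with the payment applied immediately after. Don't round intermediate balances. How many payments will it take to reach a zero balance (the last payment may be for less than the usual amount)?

12 months

Monthly rate r = 27.9%/12 = 2.325% = 0.02325.
Recurrence: B ← B·(1+r) − $198.00.
Month 1: interest $46.05; balance after payment $1,828.71.
Month 2: interest $42.52; balance after payment $1,673.23.
Closed form: n = −ln(1 − rB₀/P)/ln(1+r) = −ln(0.76742)/ln(1.02325) ≈ 11.518, so the balance reaches zero during payment 12.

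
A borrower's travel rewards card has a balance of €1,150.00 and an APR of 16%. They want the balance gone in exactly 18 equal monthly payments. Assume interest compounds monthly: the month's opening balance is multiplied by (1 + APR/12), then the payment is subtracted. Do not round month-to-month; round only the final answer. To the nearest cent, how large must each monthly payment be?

€72.28

Monthly rate r = 16%/12 = 1.33333% = 0.0133333.
Level-payment amortization: P = B₀·r / (1 − (1+r)^(−n)) = 1150.00·0.0133333 / (1 − 1.01333^(−18)).
Denominator 1 − (1+r)^(−18) = 0.212123621.
P = 15.3333 / 0.212123621 ≈ 72.28.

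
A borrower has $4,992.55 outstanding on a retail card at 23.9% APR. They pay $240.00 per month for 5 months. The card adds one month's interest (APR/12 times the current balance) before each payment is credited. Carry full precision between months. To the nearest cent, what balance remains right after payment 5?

$4,261.17

Monthly rate r = 23.9%/12 = 1.99167% = 0.0199167.
Each month: B ← B·(1+r) − $240.00.
Month 1: interest $99.43; balance after payment $4,851.98.
Month 2: interest $96.64; balance after payment $4,708.62.
Month 3: interest $93.78; balance after payment $4,562.40.
Month 4: interest $90.87; balance after payment $4,413.27.
Month 5: interest $87.90; balance after payment $4,261.17.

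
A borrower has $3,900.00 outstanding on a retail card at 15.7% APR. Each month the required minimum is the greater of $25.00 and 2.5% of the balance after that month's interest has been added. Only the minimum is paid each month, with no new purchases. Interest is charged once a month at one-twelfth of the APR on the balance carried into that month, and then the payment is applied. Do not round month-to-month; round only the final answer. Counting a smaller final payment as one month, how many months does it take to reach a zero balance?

168 months

Monthly rate r = 15.7%/12 = 1.30833% = 0.0130833.
While 2.5% of the post-interest balance exceeds $25.00, each month B ← (B·(1+r))·(1 − 0.025), i.e. B shrinks by the factor (1+r)·0.975 = 0.98776.
This holds for months 1–112. Entering month 113 the balance is $981.39; 2.5% of the post-interest balance is now below $25.00, so the flat $25.00 minimum applies from here.
From month 113 a fixed $25.00 at rate r clears $981.39 in 56 more payments. Total: 112 + 56 = 168 months.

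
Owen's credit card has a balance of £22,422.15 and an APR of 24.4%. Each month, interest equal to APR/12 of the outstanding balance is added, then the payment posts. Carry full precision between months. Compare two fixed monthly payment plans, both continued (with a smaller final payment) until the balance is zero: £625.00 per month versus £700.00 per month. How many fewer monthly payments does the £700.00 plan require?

Monthly rate r = 24.4%/12 = 2.03333% = 0.0203333.
At £625.00/mo: n = ⌈−ln(1 − rB₀/P)/ln(1+r)⌉ = 65 payments (last £592.80); total interest = total paid − £22,422.15 = £18,170.65.
At £700.00/mo: 53 payments (last £239.61); total interest £14,217.46.
Payments saved = 65 − 53 = 12.

12 fewer payments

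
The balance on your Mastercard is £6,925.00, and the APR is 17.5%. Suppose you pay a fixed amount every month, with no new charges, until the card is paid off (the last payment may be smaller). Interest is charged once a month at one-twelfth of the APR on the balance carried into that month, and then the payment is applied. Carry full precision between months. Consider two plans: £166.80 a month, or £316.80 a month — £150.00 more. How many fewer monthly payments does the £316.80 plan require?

38 fewer payments

Monthly rate r = 17.5%/12 = 1.45833% = 0.0145833.
At £166.80/mo: n = ⌈−ln(1 − rB₀/P)/ln(1+r)⌉ = 65 payments (last £39.67); total interest = total paid − £6,925.00 = £3,789.87.
At £316.80/mo: 27 payments (last £163.41); total interest £1,475.21.
Payments saved = 65 − 27 = 38.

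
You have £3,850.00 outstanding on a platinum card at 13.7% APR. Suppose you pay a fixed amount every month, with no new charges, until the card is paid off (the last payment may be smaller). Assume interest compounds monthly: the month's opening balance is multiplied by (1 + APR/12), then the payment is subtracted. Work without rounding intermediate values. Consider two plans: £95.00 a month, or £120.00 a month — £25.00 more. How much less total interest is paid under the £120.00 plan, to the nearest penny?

Monthly rate r = 13.7%/12 = 1.14167% = 0.0114167.
At £95.00/mo: n = ⌈−ln(1 − rB₀/P)/ln(1+r)⌉ = 55 payments (last £68.28); total interest = total paid − £3,850.00 = £1,348.28.
At £120.00/mo: 41 payments (last £22.05); total interest £972.05.
Interest saved = £1,348.28 − £972.05 = £376.23.

£376.23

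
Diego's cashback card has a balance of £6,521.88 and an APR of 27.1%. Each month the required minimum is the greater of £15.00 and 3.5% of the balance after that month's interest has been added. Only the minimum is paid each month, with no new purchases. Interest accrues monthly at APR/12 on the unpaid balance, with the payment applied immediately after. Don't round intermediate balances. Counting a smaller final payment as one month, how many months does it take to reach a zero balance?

Monthly rate r = 27.1%/12 = 2.25833% = 0.0225833.
While 3.5% of the post-interest balance exceeds £15.00, each month B ← (B·(1+r))·(1 − 0.035), i.e. B shrinks by the factor (1+r)·0.965 = 0.98679.
This holds for months 1–207. Entering month 208 the balance is £416.06; 3.5% of the post-interest balance is now below £15.00, so the flat £15.00 minimum applies from here.
From month 208 a fixed £15.00 at rate r clears £416.06 in 45 more payments. Total: 207 + 45 = 252 months.

252 months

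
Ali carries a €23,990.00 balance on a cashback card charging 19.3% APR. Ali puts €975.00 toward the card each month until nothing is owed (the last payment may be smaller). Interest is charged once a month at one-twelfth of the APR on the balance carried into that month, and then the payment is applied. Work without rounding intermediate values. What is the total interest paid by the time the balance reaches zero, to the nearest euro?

€6,794

Monthly rate r = 19.3%/12 = 1.60833% = 0.0160833.
Payoff takes n = ⌈−ln(1 − rB₀/P)/ln(1+r)⌉ = ⌈31.572⌉ = 32 payments; the last is €559.32.
Total paid = 31·€975.00 + €559.32 = €30,784.32.
Total interest = total paid − principal = €30,784.32 − €23,990.00 = €6,794.32.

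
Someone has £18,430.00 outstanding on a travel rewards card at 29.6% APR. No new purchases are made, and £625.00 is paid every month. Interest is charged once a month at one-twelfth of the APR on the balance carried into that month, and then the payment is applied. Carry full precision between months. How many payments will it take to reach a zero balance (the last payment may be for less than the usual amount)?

Monthly rate r = 29.6%/12 = 2.46667% = 0.0246667.
Recurrence: B ← B·(1+r) − £625.00.
Month 1: interest £454.61; balance after payment £18,259.61.
Month 2: interest £450.40; balance after payment £18,085.01.
Closed form: n = −ln(1 − rB₀/P)/ln(1+r) = −ln(0.27263)/ln(1.02467) ≈ 53.335, so the balance reaches zero during payment 54.

54 months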